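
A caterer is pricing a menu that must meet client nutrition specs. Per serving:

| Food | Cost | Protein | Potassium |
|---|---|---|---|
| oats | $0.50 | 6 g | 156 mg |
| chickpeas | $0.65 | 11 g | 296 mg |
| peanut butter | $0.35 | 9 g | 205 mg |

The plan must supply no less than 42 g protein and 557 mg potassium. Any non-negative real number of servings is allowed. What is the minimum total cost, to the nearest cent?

$1.63

At the optimum either one food covers both requirements or two foods hit both targets exactly; no other combination can be cheaper.
oats only: max(42/6, 557/156) = 7 servings → $3.50.
chickpeas only: max(42/11, 557/296) = 3.818 servings → $2.48.
peanut butter only: max(42/9, 557/205) = 4.667 servings → $1.63.
oats + chickpeas: intersection lies outside the first quadrant.
oats + peanut butter with both targets exact would need a negative amount; discard.
chickpeas + peanut butter: intersection lies outside the first quadrant.
The minimum over all feasible corners is $1.63.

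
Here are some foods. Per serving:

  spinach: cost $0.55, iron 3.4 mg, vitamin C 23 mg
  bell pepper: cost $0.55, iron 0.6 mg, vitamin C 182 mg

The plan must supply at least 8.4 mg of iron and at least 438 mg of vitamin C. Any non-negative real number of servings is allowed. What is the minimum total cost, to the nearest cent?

For a min-cost LP with two ≥-constraints, a basic feasible solution has at most two positive variables.
spinach only: max(8.4/3.4, 438/23) = 19.04 servings → $10.47.
bell pepper only: max(8.4/0.6, 438/182) = 14 servings → $7.70.
spinach + bell pepper with both tight: 2.093 servings and 2.142 servings → $2.33.
The minimum over all feasible corners is $2.33.

$2.33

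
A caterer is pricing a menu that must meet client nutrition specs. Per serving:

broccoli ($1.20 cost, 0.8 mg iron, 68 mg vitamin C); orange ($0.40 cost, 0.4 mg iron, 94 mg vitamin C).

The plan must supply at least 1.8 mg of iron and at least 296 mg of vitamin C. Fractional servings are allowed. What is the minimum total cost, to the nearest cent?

The cheapest plan sits at a corner of the feasible region — with two constraints it uses at most two foods.
broccoli only: max(1.8/0.8, 296/68) = 4.353 servings → $5.22.
orange only: max(1.8/0.4, 296/94) = 4.5 servings → $1.80.
broccoli + orange with both tight: 1.058 servings and 2.383 servings → $2.22.
So the least-cost plan costs $1.80.

$1.80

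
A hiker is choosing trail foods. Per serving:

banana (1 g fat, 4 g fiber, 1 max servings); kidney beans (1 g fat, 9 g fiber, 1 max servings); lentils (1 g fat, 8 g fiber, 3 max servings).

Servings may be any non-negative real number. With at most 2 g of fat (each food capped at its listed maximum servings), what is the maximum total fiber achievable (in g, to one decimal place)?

17.0 g

Fiber per g fat: kidney beans 9, lentils 8, banana 4.
Take 1 serving of kidney beans: uses 1 g fat, +9.0 g fiber (running total 9.0 g).
Take 1 serving of lentils: uses 1 g fat, +8.0 g fiber (running total 17.0 g).
Greedy by best ratio exhausts the fat allowance optimally: 17.0 g.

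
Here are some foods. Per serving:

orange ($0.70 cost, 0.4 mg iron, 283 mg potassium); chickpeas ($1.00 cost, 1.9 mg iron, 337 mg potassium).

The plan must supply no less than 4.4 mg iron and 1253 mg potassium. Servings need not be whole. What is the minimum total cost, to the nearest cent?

At the optimum either one food covers both requirements or two foods hit both targets exactly; no other combination can be cheaper.
orange only: max(4.4/0.4, 1253/283) = 11 servings → $7.70.
chickpeas only: max(4.4/1.9, 1253/337) = 3.718 servings → $3.72.
orange + chickpeas with both tight: 2.229 servings and 1.847 servings → $3.41.
Cheapest feasible corner: $3.41.

$3.41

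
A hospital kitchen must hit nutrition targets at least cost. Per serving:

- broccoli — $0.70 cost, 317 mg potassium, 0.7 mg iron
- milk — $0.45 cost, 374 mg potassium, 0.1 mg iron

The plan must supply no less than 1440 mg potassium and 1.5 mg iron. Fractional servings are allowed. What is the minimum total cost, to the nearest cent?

$2.31

Compare the cost at each extreme point of the feasible region.
broccoli only: max(1440/317, 1.5/0.7) = 4.543 servings → $3.18.
milk only: max(1440/374, 1.5/0.1) = 15 servings → $6.75.
broccoli + milk with both tight: 1.812 servings and 2.314 servings → $2.31.
So the least-cost plan costs $2.31.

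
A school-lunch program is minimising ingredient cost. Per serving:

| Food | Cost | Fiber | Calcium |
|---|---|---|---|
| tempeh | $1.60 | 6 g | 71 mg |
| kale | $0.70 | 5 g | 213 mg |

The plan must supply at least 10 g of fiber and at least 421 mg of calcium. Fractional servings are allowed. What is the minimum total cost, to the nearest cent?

tempeh only: max(10/6, 421/71) = 5.93 servings → $9.49.
kale only: max(10/5, 421/213) = 2 servings → $1.40.
tempeh + kale with both tight: 0.02709 servings and 1.967 servings → $1.42.
Cheapest feasible corner: $1.40.

$1.40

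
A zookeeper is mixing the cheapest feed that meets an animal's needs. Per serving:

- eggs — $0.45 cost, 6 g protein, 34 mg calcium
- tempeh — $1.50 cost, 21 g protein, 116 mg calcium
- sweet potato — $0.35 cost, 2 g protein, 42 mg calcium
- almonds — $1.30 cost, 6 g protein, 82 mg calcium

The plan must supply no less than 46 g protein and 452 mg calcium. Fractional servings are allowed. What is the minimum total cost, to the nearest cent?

$4.61

Check every corner: each single food scaled to meet both minima, and each pair solved so both constraints bind.
eggs only: max(46/6, 452/34) = 13.29 servings → $5.98.
tempeh only: max(46/21, 452/116) = 3.897 servings → $5.84.
sweet potato only: max(46/2, 452/42) = 23 servings → $8.05.
almonds only: max(46/6, 452/82) = 7.667 servings → $9.97.
eggs + tempeh with both targets exact would need a negative amount; discard.
eggs + sweet potato with both tight: 5.587 servings and 6.239 servings → $4.70.
eggs + almonds with both tight: 3.681 servings and 3.986 servings → $6.84.
tempeh + sweet potato with both tight: 1.582 servings and 6.394 servings → $4.61.
tempeh + almonds with both tight: 1.033 servings and 4.051 servings → $6.82.
sweet potato + almonds: the both-tight solution has a negative serving — not a feasible corner.
Cheapest feasible corner: $4.61.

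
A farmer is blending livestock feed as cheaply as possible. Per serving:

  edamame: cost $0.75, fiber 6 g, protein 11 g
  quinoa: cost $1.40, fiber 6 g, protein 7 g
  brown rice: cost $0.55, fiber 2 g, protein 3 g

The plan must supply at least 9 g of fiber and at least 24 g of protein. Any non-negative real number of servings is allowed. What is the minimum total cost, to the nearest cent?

An LP optimum is at a vertex; with two nutrient constraints at most two foods are used. Check each candidate.
edamame only: max(9/6, 24/11) = 2.182 servings → $1.64.
quinoa only: max(9/6, 24/7) = 3.429 servings → $4.80.
brown rice only: max(9/2, 24/3) = 8 servings → $4.40.
edamame + quinoa: the both-tight solution has a negative serving — not a feasible corner.
edamame + brown rice: the both-tight solution has a negative serving — not a feasible corner.
quinoa + brown rice: intersection lies outside the first quadrant.
So the least-cost plan costs $1.64.

$1.64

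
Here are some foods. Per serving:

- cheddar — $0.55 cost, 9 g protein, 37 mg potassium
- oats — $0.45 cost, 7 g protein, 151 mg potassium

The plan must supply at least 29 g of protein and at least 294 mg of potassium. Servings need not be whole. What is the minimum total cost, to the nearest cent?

Two binding constraints pin down two serving amounts, so the optimal mix uses at most two foods. The candidates are each food alone (scaled to the tighter of protein/potassium) and each pair with both constraints tight.
cheddar only: max(29/9, 294/37) = 7.946 servings → $4.37.
oats only: max(29/7, 294/151) = 4.143 servings → $1.86.
cheddar + oats with both tight: 2.11 servings and 1.43 servings → $1.80.
So the least-cost plan costs $1.80.

$1.80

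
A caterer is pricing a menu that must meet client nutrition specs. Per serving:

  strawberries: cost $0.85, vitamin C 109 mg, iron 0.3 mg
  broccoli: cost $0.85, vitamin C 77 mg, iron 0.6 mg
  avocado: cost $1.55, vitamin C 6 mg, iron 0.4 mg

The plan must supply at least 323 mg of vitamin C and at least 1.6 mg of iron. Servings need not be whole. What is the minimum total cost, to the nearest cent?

$2.98

strawberries only: max(323/109, 1.6/0.3) = 5.333 servings → $4.53.
broccoli only: max(323/77, 1.6/0.6) = 4.195 servings → $3.57.
avocado only: max(323/6, 1.6/0.4) = 53.83 servings → $83.44.
strawberries + broccoli with both tight: 1.669 servings and 1.832 servings → $2.98.
strawberries + avocado with both tight: 2.861 servings and 1.854 servings → $5.31.
broccoli + avocado: the both-tight solution has a negative serving — not a feasible corner.
Cheapest feasible corner: $2.98.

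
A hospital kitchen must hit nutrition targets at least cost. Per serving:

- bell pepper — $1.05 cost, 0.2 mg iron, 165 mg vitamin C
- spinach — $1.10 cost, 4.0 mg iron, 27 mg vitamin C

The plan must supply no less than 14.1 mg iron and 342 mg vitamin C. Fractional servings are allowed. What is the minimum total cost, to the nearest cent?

bell pepper only: max(14.1/0.2, 342/165) = 70.5 servings → $74.03.
spinach only: max(14.1/4.0, 342/27) = 12.67 servings → $13.93.
bell pepper + spinach with both tight: 1.508 servings and 3.45 servings → $5.38.
Cheapest feasible corner: $5.38.

$5.38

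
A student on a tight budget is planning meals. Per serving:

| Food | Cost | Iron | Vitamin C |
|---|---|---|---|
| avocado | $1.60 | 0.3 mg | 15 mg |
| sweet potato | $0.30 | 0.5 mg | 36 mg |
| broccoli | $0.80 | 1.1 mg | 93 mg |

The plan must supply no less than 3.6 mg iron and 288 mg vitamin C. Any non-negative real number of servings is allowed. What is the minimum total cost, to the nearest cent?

An LP optimum is at a vertex; with two nutrient constraints at most two foods are used. Check each candidate.
avocado only: max(3.6/0.3, 288/15) = 19.2 servings → $30.72.
sweet potato only: max(3.6/0.5, 288/36) = 8 servings → $2.40.
broccoli only: max(3.6/1.1, 288/93) = 3.273 servings → $2.62.
avocado + sweet potato with both targets exact would need a negative amount; discard.
avocado + broccoli with both tight: 1.579 servings and 2.842 servings → $4.80.
sweet potato + broccoli with both tight: 2.609 servings and 2.087 servings → $2.45.
The minimum over all feasible corners is $2.40.

$2.40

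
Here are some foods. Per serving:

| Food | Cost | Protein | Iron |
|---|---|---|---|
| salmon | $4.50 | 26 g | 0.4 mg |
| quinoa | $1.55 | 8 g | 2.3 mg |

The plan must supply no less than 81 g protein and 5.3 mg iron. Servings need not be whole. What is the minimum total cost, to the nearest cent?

$14.33

At the optimum either one food covers both requirements or two foods hit both targets exactly; no other combination can be cheaper.
salmon only: max(81/26, 5.3/0.4) = 13.25 servings → $59.62.
quinoa only: max(81/8, 5.3/2.3) = 10.12 servings → $15.69.
salmon + quinoa with both tight: 2.542 servings and 1.862 servings → $14.33.
So the least-cost plan costs $14.33.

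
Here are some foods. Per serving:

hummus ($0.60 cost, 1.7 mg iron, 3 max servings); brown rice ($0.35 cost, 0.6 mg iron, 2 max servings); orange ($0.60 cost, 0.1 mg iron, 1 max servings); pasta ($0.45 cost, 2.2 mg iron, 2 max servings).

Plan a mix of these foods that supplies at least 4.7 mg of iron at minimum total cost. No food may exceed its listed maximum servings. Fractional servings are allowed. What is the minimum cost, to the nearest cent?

Cost per mg of iron: pasta $0.2045, hummus $0.3529, brown rice $0.5833, orange $6.0000.
Take 2 servings of pasta: +4.4 mg iron for $0.90 (total $0.90, still need 0.3 mg).
Take 0.1765 servings of hummus: +0.3 mg iron for $0.11 (total $1.01, still need 0.0 mg).
Filling from the cheapest source first is optimal under one linear minimum: $1.01.

$1.01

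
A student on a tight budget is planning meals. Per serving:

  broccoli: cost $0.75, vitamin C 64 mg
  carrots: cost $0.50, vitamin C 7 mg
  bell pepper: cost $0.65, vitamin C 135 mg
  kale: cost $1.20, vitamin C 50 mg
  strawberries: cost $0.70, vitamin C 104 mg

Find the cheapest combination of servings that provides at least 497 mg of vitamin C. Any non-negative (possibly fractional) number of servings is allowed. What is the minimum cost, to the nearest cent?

$2.39

Cost per mg of vitamin C: bell pepper $0.0048, strawberries $0.0067, broccoli $0.0117, kale $0.0240, carrots $0.0714.
With no serving limits, use only bell pepper: 497 mg / 135 mg = 3.681 servings × $0.65 = $2.39.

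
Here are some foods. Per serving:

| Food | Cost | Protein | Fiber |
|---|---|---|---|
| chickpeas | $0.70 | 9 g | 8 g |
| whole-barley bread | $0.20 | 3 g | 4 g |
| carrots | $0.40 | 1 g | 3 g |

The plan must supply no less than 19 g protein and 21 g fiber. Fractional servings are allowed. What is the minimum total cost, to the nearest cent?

The cheapest plan sits at a corner of the feasible region — with two constraints it uses at most two foods.
chickpeas only: max(19/9, 21/8) = 2.625 servings → $1.84.
whole-barley bread only: max(19/3, 21/4) = 6.333 servings → $1.27.
carrots only: max(19/1, 21/3) = 19 servings → $7.60.
chickpeas + whole-barley bread with both tight: 1.083 servings and 3.083 servings → $1.38.
chickpeas + carrots with both tight: 1.895 servings and 1.947 servings → $2.11.
whole-barley bread + carrots with both targets exact would need a negative amount; discard.
Cheapest feasible corner: $1.27.

$1.27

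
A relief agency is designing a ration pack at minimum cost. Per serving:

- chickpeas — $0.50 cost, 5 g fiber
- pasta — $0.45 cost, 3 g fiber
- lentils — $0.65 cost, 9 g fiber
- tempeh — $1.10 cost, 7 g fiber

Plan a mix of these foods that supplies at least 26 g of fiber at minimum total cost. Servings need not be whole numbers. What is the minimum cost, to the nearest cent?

$1.88

Cost per g of fiber: lentils $0.0722, chickpeas $0.1000, pasta $0.1500, tempeh $0.1571.
With no serving limits, use only lentils: 26 g / 9 g = 2.889 servings × $0.65 = $1.88.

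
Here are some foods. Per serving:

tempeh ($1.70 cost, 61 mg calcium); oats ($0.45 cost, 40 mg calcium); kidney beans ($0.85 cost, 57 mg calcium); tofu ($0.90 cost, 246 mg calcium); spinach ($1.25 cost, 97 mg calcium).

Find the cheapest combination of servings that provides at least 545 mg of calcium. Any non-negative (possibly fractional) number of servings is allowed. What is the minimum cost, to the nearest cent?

Cost per mg of calcium: tofu $0.0037, oats $0.0112, spinach $0.0129, kidney beans $0.0149, tempeh $0.0279.
With no serving limits, use only tofu: 545 mg / 246 mg = 2.215 servings × $0.90 = $1.99.

$1.99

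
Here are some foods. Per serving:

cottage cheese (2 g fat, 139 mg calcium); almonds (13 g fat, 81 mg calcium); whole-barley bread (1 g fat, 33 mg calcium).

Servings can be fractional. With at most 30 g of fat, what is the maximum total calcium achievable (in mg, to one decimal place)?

2085.0 mg

Calcium per g fat: cottage cheese 69.5, whole-barley bread 33, almonds 6.231.
With no serving limits, spend the whole fat allowance on cottage cheese: 30 g / 2 g × 139 mg = 2085.0 mg.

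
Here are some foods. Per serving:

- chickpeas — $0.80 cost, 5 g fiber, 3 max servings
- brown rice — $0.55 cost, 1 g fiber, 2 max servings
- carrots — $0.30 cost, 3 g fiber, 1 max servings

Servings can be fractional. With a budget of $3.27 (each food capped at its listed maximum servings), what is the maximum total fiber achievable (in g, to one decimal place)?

Fiber per dollar: carrots 10, chickpeas 6.25, brown rice 1.818.
Take 1 serving of carrots: spends $0.30, +3.0 g fiber (running total 3.0 g).
Take 3 servings of chickpeas: spends $2.40, +15.0 g fiber (running total 18.0 g).
Take 1.036 servings of brown rice: spends $0.57, +1.0 g fiber (running total 19.0 g).
Greedy by best ratio exhausts the cost allowance optimally: 19.0 g.

19.0 g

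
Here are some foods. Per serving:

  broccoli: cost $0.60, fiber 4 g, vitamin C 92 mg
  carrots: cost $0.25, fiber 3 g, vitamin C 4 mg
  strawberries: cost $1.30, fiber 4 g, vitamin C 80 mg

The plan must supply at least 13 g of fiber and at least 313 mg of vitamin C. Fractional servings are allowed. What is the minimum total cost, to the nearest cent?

$2.04

At the optimum either one food covers both requirements or two foods hit both targets exactly; no other combination can be cheaper.
broccoli only: max(13/4, 313/92) = 3.402 servings → $2.04.
carrots only: max(13/3, 313/4) = 78.25 servings → $19.56.
strawberries only: max(13/4, 313/80) = 3.913 servings → $5.09.
broccoli + carrots with both targets exact would need a negative amount; discard.
broccoli + strawberries with both targets exact would need a negative amount; discard.
carrots + strawberries with both targets exact would need a negative amount; discard.
Cheapest feasible corner: $2.04.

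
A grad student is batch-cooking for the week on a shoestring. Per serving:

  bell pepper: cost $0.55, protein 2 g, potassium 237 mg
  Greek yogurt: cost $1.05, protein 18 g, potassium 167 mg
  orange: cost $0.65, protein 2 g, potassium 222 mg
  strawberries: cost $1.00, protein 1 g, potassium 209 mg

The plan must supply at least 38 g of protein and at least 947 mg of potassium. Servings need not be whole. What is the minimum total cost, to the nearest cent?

Two binding constraints pin down two serving amounts, so the optimal mix uses at most two foods. The candidates are each food alone (scaled to the tighter of protein/potassium) and each pair with both constraints tight.
bell pepper only: max(38/2, 947/237) = 19 servings → $10.45.
Greek yogurt only: max(38/18, 947/167) = 5.671 servings → $5.95.
orange only: max(38/2, 947/222) = 19 servings → $12.35.
strawberries only: max(38/1, 947/209) = 38 servings → $38.00.
bell pepper + Greek yogurt with both tight: 2.721 servings and 1.809 servings → $3.40.
bell pepper + orange: intersection lies outside the first quadrant.
bell pepper + strawberries: intersection lies outside the first quadrant.
Greek yogurt + orange with both tight: 1.786 servings and 2.922 servings → $3.78.
Greek yogurt + strawberries with both tight: 1.946 servings and 2.976 servings → $5.02.
orange + strawberries: the both-tight solution has a negative serving — not a feasible corner.
So the least-cost plan costs $3.40.

$3.40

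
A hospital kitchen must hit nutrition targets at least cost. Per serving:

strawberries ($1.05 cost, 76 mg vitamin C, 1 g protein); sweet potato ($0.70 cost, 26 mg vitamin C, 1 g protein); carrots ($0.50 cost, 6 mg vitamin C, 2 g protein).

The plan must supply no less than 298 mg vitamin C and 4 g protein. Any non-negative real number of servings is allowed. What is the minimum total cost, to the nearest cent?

$4.13

This is a tiny linear program; its minimum lies at a vertex of the feasible set. List the vertices and price them.
strawberries only: max(298/76, 4/1) = 4 servings → $4.20.
sweet potato only: max(298/26, 4/1) = 11.46 servings → $8.02.
carrots only: max(298/6, 4/2) = 49.67 servings → $24.83.
strawberries + sweet potato with both tight: 3.88 servings and 0.12 servings → $4.16.
strawberries + carrots with both tight: 3.918 servings and 0.0411 servings → $4.13.
sweet potato + carrots with both targets exact would need a negative amount; discard.
Cheapest feasible corner: $4.13.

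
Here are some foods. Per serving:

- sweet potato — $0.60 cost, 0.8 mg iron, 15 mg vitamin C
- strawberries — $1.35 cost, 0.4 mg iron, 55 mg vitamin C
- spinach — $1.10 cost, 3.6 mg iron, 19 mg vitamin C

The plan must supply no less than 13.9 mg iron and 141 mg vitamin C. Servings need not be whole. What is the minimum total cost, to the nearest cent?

An LP optimum is at a vertex; with two nutrient constraints at most two foods are used. Check each candidate.
sweet potato only: max(13.9/0.8, 141/15) = 17.38 servings → $10.43.
strawberries only: max(13.9/0.4, 141/55) = 34.75 servings → $46.91.
spinach only: max(13.9/3.6, 141/19) = 7.421 servings → $8.16.
sweet potato + strawberries: intersection lies outside the first quadrant.
sweet potato + spinach with both tight: 6.276 servings and 2.466 servings → $6.48.
strawberries + spinach with both tight: 1.279 servings and 3.719 servings → $5.82.
The minimum over all feasible corners is $5.82.

$5.82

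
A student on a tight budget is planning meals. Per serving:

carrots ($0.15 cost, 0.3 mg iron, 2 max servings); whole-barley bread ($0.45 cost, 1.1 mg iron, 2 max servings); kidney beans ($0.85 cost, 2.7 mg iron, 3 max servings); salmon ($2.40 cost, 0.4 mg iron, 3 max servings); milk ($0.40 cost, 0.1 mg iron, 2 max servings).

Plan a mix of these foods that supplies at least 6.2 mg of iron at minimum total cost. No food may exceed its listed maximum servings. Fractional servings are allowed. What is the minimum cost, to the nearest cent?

$1.95

Cost per mg of iron: kidney beans $0.3148, whole-barley bread $0.4091, carrots $0.5000, milk $4.0000, salmon $6.0000.
Take 2.296 servings of kidney beans: +6.2 mg iron for $1.95 (total $1.95, still need 0.0 mg).
Greedy by cheapest-per-mg is optimal for a single linear constraint, so the minimum cost is $1.95.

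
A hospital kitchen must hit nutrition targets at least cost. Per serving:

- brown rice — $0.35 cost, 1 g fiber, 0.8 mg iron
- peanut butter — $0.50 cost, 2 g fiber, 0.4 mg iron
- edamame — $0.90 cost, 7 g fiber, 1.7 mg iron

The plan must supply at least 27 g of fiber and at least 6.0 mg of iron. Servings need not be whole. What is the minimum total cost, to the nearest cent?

For a min-cost LP with two ≥-constraints, a basic feasible solution has at most two positive variables.
brown rice only: max(27/1, 6.0/0.8) = 27 servings → $9.45.
peanut butter only: max(27/2, 6.0/0.4) = 15 servings → $7.50.
edamame only: max(27/7, 6.0/1.7) = 3.857 servings → $3.47.
brown rice + peanut butter with both tight: 1 serving and 13 servings → $6.85.
brown rice + edamame: the both-tight solution has a negative serving — not a feasible corner.
peanut butter + edamame with both tight: 6.5 servings and 2 servings → $5.05.
Cheapest feasible corner: $3.47.

$3.47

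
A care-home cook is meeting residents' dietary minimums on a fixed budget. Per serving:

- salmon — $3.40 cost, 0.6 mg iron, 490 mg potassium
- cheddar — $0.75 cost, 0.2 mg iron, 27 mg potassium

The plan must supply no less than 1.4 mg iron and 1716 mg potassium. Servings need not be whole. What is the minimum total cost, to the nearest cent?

Check every corner: each single food scaled to meet both minima, and each pair solved so both constraints bind.
salmon only: max(1.4/0.6, 1716/490) = 3.502 servings → $11.91.
cheddar only: max(1.4/0.2, 1716/27) = 63.56 servings → $47.67.
salmon + cheddar: intersection lies outside the first quadrant.
Cheapest feasible corner: $11.91.

$11.91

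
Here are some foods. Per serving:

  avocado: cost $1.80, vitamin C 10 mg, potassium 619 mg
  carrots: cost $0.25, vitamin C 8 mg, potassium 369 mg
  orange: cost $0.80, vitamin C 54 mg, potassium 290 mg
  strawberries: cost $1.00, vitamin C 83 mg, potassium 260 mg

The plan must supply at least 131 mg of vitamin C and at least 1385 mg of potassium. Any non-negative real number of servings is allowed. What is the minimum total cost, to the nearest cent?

The cheapest plan sits at a corner of the feasible region — with two constraints it uses at most two foods.
avocado only: max(131/10, 1385/619) = 13.1 servings → $23.58.
carrots only: max(131/8, 1385/369) = 16.38 servings → $4.09.
orange only: max(131/54, 1385/290) = 4.776 servings → $3.82.
strawberries only: max(131/83, 1385/260) = 5.327 servings → $5.33.
avocado + carrots: the both-tight solution has a negative serving — not a feasible corner.
avocado + orange with both tight: 1.206 servings and 2.203 servings → $3.93.
avocado + strawberries with both tight: 1.658 servings and 1.378 servings → $4.36.
carrots + orange with both tight: 2.09 servings and 2.116 servings → $2.22.
carrots + strawberries with both tight: 2.834 servings and 1.305 servings → $2.01.
orange + strawberries with both targets exact would need a negative amount; discard.
Cheapest feasible corner: $2.01.

$2.01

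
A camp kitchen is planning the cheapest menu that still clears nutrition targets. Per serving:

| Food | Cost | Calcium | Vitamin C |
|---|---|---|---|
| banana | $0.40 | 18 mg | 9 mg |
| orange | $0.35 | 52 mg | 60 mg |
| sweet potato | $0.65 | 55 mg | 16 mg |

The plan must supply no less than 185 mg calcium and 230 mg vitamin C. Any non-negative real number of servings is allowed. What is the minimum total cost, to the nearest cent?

A basic optimal solution has at most two foods positive. Try each food alone and each pair with both targets met exactly.
banana only: max(185/18, 230/9) = 25.56 servings → $10.22.
orange only: max(185/52, 230/60) = 3.833 servings → $1.34.
sweet potato only: max(185/55, 230/16) = 14.38 servings → $9.34.
banana + orange: intersection lies outside the first quadrant.
banana + sweet potato: the both-tight solution has a negative serving — not a feasible corner.
orange + sweet potato with both targets exact would need a negative amount; discard.
So the least-cost plan costs $1.34.

$1.34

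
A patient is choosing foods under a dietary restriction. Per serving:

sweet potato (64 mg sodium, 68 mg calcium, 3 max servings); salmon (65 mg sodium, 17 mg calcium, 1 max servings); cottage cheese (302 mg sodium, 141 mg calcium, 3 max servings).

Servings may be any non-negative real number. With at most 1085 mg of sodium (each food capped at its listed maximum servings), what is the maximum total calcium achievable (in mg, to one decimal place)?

620.9 mg

Calcium per mg sodium: sweet potato 1.062, cottage cheese 0.4669, salmon 0.2615.
Take 3 servings of sweet potato: uses 192 mg sodium, +204.0 mg calcium (running total 204.0 mg).
Take 2.957 servings of cottage cheese: uses 893 mg sodium, +416.9 mg calcium (running total 620.9 mg).
Greedy by best ratio exhausts the sodium allowance optimally: 620.9 mg.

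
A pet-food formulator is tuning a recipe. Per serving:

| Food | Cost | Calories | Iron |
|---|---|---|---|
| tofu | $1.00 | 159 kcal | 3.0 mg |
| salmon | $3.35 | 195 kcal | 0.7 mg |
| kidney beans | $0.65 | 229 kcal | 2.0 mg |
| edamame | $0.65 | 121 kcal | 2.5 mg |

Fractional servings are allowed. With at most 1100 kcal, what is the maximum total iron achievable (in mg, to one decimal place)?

Iron per kcal: edamame 0.02066, tofu 0.01887, kidney beans 0.008734, salmon 0.00359.
With no serving limits, spend the whole calories allowance on edamame: 1100 kcal / 121 kcal × 2.5 mg = 22.7 mg.

22.7 mg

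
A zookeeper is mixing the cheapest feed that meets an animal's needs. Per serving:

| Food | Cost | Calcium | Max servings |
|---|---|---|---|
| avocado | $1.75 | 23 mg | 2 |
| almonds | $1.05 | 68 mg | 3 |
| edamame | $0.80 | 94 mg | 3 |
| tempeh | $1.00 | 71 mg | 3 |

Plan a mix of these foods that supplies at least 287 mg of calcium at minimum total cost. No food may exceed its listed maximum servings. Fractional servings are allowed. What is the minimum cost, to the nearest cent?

$2.47

Cost per mg of calcium: edamame $0.0085, tempeh $0.0141, almonds $0.0154, avocado $0.0761.
Take 3 servings of edamame: +282.0 mg calcium for $2.40 (total $2.40, still need 5.0 mg).
Take 0.07042 servings of tempeh: +5.0 mg calcium for $0.07 (total $2.47, still need 0.0 mg).
Filling from the cheapest source first is optimal under one linear minimum: $2.47.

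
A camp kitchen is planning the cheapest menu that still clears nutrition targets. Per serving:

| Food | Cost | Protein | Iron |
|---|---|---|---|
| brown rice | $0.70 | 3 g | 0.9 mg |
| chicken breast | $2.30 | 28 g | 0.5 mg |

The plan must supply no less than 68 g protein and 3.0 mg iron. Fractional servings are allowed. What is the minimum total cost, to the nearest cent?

brown rice only: max(68/3, 3.0/0.9) = 22.67 servings → $15.87.
chicken breast only: max(68/28, 3.0/0.5) = 6 servings → $13.80.
brown rice + chicken breast with both tight: 2.11 servings and 2.203 servings → $6.54.
The minimum over all feasible corners is $6.54.

$6.54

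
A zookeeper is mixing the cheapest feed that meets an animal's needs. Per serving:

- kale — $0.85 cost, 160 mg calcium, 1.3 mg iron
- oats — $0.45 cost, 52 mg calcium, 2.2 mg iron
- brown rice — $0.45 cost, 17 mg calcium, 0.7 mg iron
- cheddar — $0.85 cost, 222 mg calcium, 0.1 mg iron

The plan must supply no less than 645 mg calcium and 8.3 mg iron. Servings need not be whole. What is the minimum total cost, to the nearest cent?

$3.39

Check every corner: each single food scaled to meet both minima, and each pair solved so both constraints bind.
kale only: max(645/160, 8.3/1.3) = 6.385 servings → $5.43.
oats only: max(645/52, 8.3/2.2) = 12.4 servings → $5.58.
brown rice only: max(645/17, 8.3/0.7) = 37.94 servings → $17.07.
cheddar only: max(645/222, 8.3/0.1) = 83 servings → $70.55.
kale + oats with both tight: 3.472 servings and 1.721 servings → $3.73.
kale + brown rice with both tight: 3.453 servings and 5.445 servings → $5.39.
kale + cheddar: intersection lies outside the first quadrant.
oats + brown rice: the both-tight solution has a negative serving — not a feasible corner.
oats + cheddar with both tight: 3.68 servings and 2.043 servings → $3.39.
brown rice + cheddar with both tight: 11.57 servings and 2.02 servings → $6.92.
The minimum over all feasible corners is $3.39.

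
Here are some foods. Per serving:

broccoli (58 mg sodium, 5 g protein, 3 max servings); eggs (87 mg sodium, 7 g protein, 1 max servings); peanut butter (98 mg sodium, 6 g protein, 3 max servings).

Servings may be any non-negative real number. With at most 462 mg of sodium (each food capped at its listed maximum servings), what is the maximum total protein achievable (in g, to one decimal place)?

34.3 g

Protein per mg sodium: broccoli 0.08621, eggs 0.08046, peanut butter 0.06122.
Take 3 servings of broccoli: uses 174 mg sodium, +15.0 g protein (running total 15.0 g).
Take 1 serving of eggs: uses 87 mg sodium, +7.0 g protein (running total 22.0 g).
Take 2.051 servings of peanut butter: uses 201 mg sodium, +12.3 g protein (running total 34.3 g).
Filling greedily by protein-per-mg sodium is optimal for one linear limit, giving 34.3 g.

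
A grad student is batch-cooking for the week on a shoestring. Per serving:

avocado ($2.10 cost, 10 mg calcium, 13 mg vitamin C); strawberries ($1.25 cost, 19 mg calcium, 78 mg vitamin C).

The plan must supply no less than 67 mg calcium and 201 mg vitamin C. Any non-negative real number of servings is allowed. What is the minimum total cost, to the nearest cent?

Check every corner: each single food scaled to meet both minima, and each pair solved so both constraints bind.
avocado only: max(67/10, 201/13) = 15.46 servings → $32.47.
strawberries only: max(67/19, 201/78) = 3.526 servings → $4.41.
avocado + strawberries with both tight: 2.64 servings and 2.137 servings → $8.21.
The minimum over all feasible corners is $4.41.

$4.41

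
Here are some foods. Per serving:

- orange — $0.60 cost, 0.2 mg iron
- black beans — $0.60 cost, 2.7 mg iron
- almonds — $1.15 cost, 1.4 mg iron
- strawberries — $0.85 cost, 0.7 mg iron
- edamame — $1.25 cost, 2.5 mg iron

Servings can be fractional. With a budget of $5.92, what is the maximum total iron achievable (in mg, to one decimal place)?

Iron per dollar: black beans 4.5, edamame 2, almonds 1.217, strawberries 0.8235, orange 0.3333.
With no serving limits, spend the whole cost allowance on black beans: $5.92 / $0.60 × 2.7 mg = 26.6 mg.

26.6 mg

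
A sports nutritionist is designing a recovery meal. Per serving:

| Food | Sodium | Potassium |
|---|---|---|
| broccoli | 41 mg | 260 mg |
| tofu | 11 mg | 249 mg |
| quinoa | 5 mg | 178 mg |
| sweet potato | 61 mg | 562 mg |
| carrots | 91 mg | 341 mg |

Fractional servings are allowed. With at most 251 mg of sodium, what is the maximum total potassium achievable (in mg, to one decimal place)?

8935.6 mg

Potassium per mg sodium: quinoa 35.6, tofu 22.64, sweet potato 9.213, broccoli 6.341, carrots 3.747.
With no serving limits, spend the whole sodium allowance on quinoa: 251 mg / 5 mg × 178 mg = 8935.6 mg.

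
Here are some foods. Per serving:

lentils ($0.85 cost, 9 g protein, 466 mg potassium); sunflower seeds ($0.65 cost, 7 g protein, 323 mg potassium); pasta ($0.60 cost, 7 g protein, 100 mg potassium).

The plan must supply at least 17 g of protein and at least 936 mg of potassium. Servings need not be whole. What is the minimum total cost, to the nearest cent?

$1.71

An LP optimum is at a vertex; with two nutrient constraints at most two foods are used. Check each candidate.
lentils only: max(17/9, 936/466) = 2.009 servings → $1.71.
sunflower seeds only: max(17/7, 936/323) = 2.898 servings → $1.88.
pasta only: max(17/7, 936/100) = 9.36 servings → $5.62.
lentils + sunflower seeds: intersection lies outside the first quadrant.
lentils + pasta: intersection lies outside the first quadrant.
sunflower seeds + pasta with both targets exact would need a negative amount; discard.
So the least-cost plan costs $1.71.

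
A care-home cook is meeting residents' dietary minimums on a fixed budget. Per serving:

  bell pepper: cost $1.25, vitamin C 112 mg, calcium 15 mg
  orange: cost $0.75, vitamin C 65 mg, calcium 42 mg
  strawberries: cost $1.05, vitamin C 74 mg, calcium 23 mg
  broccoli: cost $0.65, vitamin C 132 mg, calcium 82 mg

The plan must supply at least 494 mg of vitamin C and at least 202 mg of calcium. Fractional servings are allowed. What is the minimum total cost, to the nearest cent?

At the optimum either one food covers both requirements or two foods hit both targets exactly; no other combination can be cheaper.
bell pepper only: max(494/112, 202/15) = 13.47 servings → $16.83.
orange only: max(494/65, 202/42) = 7.6 servings → $5.70.
strawberries only: max(494/74, 202/23) = 8.783 servings → $9.22.
broccoli only: max(494/132, 202/82) = 3.742 servings → $2.43.
bell pepper + orange with both tight: 2.043 servings and 4.08 servings → $5.61.
bell pepper + strawberries with both targets exact would need a negative amount; discard.
bell pepper + broccoli with both tight: 1.922 servings and 2.112 servings → $3.77.
orange + strawberries with both tight: 2.223 servings and 4.723 servings → $6.63.
orange + broccoli with both targets exact would need a negative amount; discard.
strawberries + broccoli with both tight: 4.566 servings and 1.183 servings → $5.56.
The minimum over all feasible corners is $2.43.

$2.43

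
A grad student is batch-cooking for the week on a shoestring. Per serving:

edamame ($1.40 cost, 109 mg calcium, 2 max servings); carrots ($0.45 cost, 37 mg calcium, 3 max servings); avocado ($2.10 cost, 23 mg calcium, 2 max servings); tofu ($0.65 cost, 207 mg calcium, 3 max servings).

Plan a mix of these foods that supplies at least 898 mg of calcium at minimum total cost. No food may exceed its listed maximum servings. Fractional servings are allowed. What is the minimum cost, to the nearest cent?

$5.43

Cost per mg of calcium: tofu $0.0031, carrots $0.0122, edamame $0.0128, avocado $0.0913.
Take 3 servings of tofu: +621.0 mg calcium for $1.95 (total $1.95, still need 277.0 mg).
Take 3 servings of carrots: +111.0 mg calcium for $1.35 (total $3.30, still need 166.0 mg).
Take 1.523 servings of edamame: +166.0 mg calcium for $2.13 (total $5.43, still need 0.0 mg).
Filling from the cheapest source first is optimal under one linear minimum: $5.43.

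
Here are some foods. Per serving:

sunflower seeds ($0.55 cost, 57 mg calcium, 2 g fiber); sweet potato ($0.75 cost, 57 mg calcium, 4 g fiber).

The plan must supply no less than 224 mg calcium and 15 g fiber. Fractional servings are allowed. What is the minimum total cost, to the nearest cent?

Minimising a linear cost over {calcium ≥ 224, fiber ≥ 15, servings ≥ 0} — the optimum is at a vertex, using one or two foods.
sunflower seeds only: max(224/57, 15/2) = 7.5 servings → $4.12.
sweet potato only: max(224/57, 15/4) = 3.93 servings → $2.95.
sunflower seeds + sweet potato with both tight: 0.3596 servings and 3.57 servings → $2.88.
So the least-cost plan costs $2.88.

$2.88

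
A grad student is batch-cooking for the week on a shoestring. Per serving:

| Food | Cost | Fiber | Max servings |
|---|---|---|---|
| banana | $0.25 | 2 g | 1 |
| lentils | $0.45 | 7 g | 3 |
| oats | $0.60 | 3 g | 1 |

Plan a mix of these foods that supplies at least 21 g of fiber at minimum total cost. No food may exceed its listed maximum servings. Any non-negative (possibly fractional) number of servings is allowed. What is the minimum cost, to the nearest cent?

Cost per g of fiber: lentils $0.0643, banana $0.1250, oats $0.2000.
Take 3 servings of lentils: +21.0 g fiber for $1.35 (total $1.35, still need 0.0 g).
Filling from the cheapest source first is optimal under one linear minimum: $1.35.

$1.35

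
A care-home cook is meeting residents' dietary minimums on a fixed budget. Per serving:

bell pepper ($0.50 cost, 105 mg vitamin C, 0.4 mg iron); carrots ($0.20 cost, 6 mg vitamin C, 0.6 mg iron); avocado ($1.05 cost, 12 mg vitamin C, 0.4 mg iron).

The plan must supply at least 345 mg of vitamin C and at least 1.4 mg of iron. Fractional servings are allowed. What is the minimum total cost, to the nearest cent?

$1.67

This is a tiny linear program; its minimum lies at a vertex of the feasible set. List the vertices and price them.
bell pepper only: max(345/105, 1.4/0.4) = 3.5 servings → $1.75.
carrots only: max(345/6, 1.4/0.6) = 57.5 servings → $11.50.
avocado only: max(345/12, 1.4/0.4) = 28.75 servings → $30.19.
bell pepper + carrots with both tight: 3.277 servings and 0.1485 servings → $1.67.
bell pepper + avocado with both tight: 3.258 servings and 0.2419 servings → $1.88.
carrots + avocado with both targets exact would need a negative amount; discard.
The minimum over all feasible corners is $1.67.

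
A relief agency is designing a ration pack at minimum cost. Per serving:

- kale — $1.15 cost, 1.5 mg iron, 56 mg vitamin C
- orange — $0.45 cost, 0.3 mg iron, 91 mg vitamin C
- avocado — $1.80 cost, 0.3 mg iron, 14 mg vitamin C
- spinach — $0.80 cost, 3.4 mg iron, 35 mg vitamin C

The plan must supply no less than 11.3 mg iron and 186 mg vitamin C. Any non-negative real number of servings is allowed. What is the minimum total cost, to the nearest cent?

With two linear requirements the optimum uses one or two foods; enumerate the corners.
kale only: max(11.3/1.5, 186/56) = 7.533 servings → $8.66.
orange only: max(11.3/0.3, 186/91) = 37.67 servings → $16.95.
avocado only: max(11.3/0.3, 186/14) = 37.67 servings → $67.80.
spinach only: max(11.3/3.4, 186/35) = 5.314 servings → $4.25.
kale + orange: the both-tight solution has a negative serving — not a feasible corner.
kale + avocado: the both-tight solution has a negative serving — not a feasible corner.
kale + spinach with both tight: 1.718 servings and 2.566 servings → $4.03.
orange + avocado with both targets exact would need a negative amount; discard.
orange + spinach with both tight: 0.7926 servings and 3.254 servings → $2.96.
avocado + spinach with both tight: 6.385 servings and 2.76 servings → $13.70.
The minimum over all feasible corners is $2.96.

$2.96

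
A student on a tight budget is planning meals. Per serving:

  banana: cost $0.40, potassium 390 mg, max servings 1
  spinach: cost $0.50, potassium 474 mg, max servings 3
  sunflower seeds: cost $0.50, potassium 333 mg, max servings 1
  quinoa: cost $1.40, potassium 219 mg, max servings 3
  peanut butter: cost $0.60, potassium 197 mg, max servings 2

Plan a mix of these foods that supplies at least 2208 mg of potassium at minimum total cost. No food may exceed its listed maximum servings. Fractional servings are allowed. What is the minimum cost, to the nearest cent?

$2.59

Cost per mg of potassium: banana $0.0010, spinach $0.0011, sunflower seeds $0.0015, peanut butter $0.0030, quinoa $0.0064.
Take 1 serving of banana: +390.0 mg potassium for $0.40 (total $0.40, still need 1818.0 mg).
Take 3 servings of spinach: +1422.0 mg potassium for $1.50 (total $1.90, still need 396.0 mg).
Take 1 serving of sunflower seeds: +333.0 mg potassium for $0.50 (total $2.40, still need 63.0 mg).
Take 0.3198 servings of peanut butter: +63.0 mg potassium for $0.19 (total $2.59, still need 0.0 mg).
Filling from the cheapest source first is optimal under one linear minimum: $2.59.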